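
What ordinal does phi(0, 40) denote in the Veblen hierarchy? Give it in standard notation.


phi(0, 40):
phi(0, beta) = omega^beta by definition.
phi(0, 40) = omega^40

omega^40


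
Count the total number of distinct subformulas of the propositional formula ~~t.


Formula: ~~t
Subformulas found:
  1. t
  2. ~t
  3. ~~t
Total distinct subformulas = 3

3


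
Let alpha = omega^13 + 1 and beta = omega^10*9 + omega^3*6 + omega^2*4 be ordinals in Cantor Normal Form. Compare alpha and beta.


Compare term by term from highest exponent:
alpha = omega^13 + 1
beta = omega^10*9 + omega^3*6 + omega^2*4
Term 1: alpha has omega^13*1, beta has omega^10*9
Term 2: alpha has omega^0*1, beta has omega^3*6
Term 3: alpha has omega^0*0, beta has omega^2*4
Result: alpha > beta

alpha > beta


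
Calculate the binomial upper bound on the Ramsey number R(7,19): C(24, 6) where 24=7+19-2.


R(7,19) <= C(7+19-2, 7-1) = C(24, 6)
C(24, 6) = 24! / (6! * 18!)
= 134596

134596


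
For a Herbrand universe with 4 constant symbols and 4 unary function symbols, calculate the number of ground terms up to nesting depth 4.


Herbrand terms by depth:
Depth 0: 4 constants
Depth 1: 16 new terms (running total: 20)
Depth 2: 64 new terms (running total: 84)
Depth 3: 256 new terms (running total: 340)
Depth 4: 1024 new terms (running total: 1364)
Total distinct ground terms = 1364

1364


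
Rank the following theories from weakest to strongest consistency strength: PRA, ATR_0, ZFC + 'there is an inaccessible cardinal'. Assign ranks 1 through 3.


Ordering by consistency strength:
1. PRA
2. ATR_0
3. ZFC + 'there is an inaccessible cardinal'


PRA=1, ATR_0=2, ZFC + 'there is an inaccessible cardinal'=3


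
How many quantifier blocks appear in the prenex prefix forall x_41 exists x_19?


Alternations = 1.
Blocks = alternations + 1 = 2

2


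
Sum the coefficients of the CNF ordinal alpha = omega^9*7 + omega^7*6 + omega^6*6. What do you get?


CNF: omega^9*7 + omega^7*6 + omega^6*6
Coefficients: 7 + 6 + 6 = 19

19


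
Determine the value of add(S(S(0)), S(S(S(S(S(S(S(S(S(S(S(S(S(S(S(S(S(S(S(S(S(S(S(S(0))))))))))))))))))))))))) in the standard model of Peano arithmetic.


add(S^2(0), S^24(0)):
S^2(0) = 2
S^24(0) = 24
2 + 24 = 26

26


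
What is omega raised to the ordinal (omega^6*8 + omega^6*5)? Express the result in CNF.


omega^(omega^6*8 + omega^6*5):
Both terms of the exponent have the same exponent 6, so they merge: omega^6*8 + omega^6*5 = omega^6*(8+5) = omega^6*13.
omega raised to a CNF ordinal is a single CNF term: Result = omega^(omega^6*13)

omega^(omega^6*13)


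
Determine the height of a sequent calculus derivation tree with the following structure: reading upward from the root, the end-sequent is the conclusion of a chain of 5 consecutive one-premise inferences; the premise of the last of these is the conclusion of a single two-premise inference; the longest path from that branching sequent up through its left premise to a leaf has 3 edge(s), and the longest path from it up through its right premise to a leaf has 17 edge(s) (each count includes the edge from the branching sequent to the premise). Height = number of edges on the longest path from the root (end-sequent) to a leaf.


Longest path through the left premise: 3 edges (measured from the branching sequent)
Longest path through the right premise: 17 edges
Height of the subtree rooted at the branching sequent: max(3, 17) = 17
The branching sequent sits 5 edges above the root (the chain of one-premise inferences), so height = 17 + 5 = 22

22


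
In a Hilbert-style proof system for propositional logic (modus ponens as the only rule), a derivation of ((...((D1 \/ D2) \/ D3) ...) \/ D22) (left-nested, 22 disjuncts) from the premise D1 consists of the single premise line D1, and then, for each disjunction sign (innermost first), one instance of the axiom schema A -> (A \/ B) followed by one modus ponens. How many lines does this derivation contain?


Building the left-nested 22-ary disjunction from D1:
- 1 premise line (D1)
- 22 disjuncts means 21 disjunction signs; each needs 1 axiom instance + 1 MP = 2 lines: 2 * 21 = 42
Total = 1 + 42 = 43 lines.

43


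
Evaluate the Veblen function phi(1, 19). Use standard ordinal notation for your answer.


phi(1, 19):
phi(1, beta) = epsilon_beta (the beta-th epsilon number).
phi(1, 19) = epsilon_19

epsilon_19


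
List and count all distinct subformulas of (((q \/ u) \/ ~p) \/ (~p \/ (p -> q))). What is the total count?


Formula: (((q \/ u) \/ ~p) \/ (~p \/ (p -> q)))
Subformulas found:
  1. q
  2. u
  3. p
  4. ~p
  5. (q \/ u)
  6. (p -> q)
  7. ((q \/ u) \/ ~p)
  8. (~p \/ (p -> q))
  9. (((q \/ u) \/ ~p) \/ (~p \/ (p -> q)))
Total distinct subformulas = 9

9


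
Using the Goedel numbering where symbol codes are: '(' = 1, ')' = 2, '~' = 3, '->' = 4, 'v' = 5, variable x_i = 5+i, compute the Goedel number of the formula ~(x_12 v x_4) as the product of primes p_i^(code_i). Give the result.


Formula: ~(x_12 v x_4)
Symbol codes: [3, 1, 17, 5, 9, 2]
Primes: [2, 3, 5, 7, 11, 13]
p_1^3 = 2^3 = 8
p_2^1 = 3^1 = 3
p_3^17 = 5^17 = 762939453125
p_4^5 = 7^5 = 16807
p_5^9 = 11^9 = 2357947691
p_6^2 = 13^2 = 169
Product = 122634421442974603271484375000

122634421442974603271484375000


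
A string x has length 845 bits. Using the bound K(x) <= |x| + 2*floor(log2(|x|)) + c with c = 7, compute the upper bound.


floor(log2(845)) = 9
2 * 9 = 18
K(x) <= 845 + 18 + 7 = 870

870


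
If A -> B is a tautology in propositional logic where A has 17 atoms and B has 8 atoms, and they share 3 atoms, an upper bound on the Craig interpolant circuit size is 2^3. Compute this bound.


Shared atoms = 3
Craig interpolant size bound = 2^3
= 8

8


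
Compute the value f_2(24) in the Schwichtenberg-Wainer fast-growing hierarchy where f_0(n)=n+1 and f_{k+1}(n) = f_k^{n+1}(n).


f_2(24) = f_1^25(24)
f_1(m) = 2m + 1.
Iterating: f_1^k(n) = 2^k*(n+1) - 1.
f_2(24) = 2^25*(24+1) - 1 = 33554432*25 - 1 = 838860799

838860799


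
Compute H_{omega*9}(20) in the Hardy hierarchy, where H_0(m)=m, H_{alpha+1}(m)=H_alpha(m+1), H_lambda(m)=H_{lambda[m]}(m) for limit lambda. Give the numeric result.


H_{omega*9}(20):
For the Hardy hierarchy, H_{omega*k}(n) = 2^k * n.
2^9 = 512.
512 * 20 = 10240

10240


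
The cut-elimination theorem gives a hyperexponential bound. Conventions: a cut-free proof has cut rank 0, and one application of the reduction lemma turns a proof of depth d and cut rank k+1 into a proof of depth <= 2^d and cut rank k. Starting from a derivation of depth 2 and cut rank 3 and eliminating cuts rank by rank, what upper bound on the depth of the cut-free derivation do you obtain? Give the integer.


Each rank reduction sends depth d to at most 2^d; cut rank r needs r reductions.
2_0(2) = 2
2_1(2) = 2^2 = 4
2_2(2) = 2^4 = 16
2_3(2) = 2^16 = 65536
Cut-free depth bound = 65536

65536


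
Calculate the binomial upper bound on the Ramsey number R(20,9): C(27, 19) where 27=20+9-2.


R(20,9) <= C(20+9-2, 20-1) = C(27, 19)
C(27, 19) = 27! / (19! * 8!)
= 2220075

2220075


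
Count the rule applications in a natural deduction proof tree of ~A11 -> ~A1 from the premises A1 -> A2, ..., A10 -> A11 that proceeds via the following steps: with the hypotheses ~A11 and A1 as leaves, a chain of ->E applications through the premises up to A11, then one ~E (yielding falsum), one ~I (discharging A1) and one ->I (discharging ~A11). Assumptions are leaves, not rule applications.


From hypothesis A1, 10 ->E steps along the 10 premises yield A11.
~E with hypothesis ~A11 gives falsum (1 node); ~I discharging A1 gives ~A1 (1 node); ->I discharging ~A11 gives the goal (1 node).
Total = 10 + 3 = 13 inference nodes.

13


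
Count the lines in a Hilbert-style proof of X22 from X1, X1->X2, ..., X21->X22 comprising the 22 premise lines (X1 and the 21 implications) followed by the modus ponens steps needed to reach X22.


We have 22 premise lines: X1 and 21 implications.
Each implication is detached once by MP, giving 21 MP lines.
22 premise lines + 21 MP lines = 43 total lines.

43


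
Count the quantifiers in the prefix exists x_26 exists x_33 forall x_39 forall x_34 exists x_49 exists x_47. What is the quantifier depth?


Quantifier prefix has 6 quantifier symbols.
Quantifier depth = 6

6


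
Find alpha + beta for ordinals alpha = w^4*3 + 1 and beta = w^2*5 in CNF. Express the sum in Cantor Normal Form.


Ordinal addition (w^4*3 + 1) + w^2*5:
alpha's leading term has exponent 4 > beta's exponent 2, so it survives.
alpha's tail term has exponent 0 < beta's exponent 2, so it is absorbed by beta.
In ordinal addition, any term followed by a strictly larger-exponent term is absorbed.
Result = w^4*3 + w^2*5

w^4*3 + w^2*5


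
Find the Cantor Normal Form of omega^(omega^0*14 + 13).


omega^(omega^0*14 + 13):
omega^0 = 1, so the exponent is 14 + 13 = 27 (finite ordinal addition).
Result = omega^27, already a single CNF term.

omega^27


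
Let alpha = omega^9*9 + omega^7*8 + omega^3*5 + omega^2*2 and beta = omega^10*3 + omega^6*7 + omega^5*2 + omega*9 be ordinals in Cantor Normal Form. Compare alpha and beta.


Compare term by term from highest exponent:
alpha = omega^9*9 + omega^7*8 + omega^3*5 + omega^2*2
beta = omega^10*3 + omega^6*7 + omega^5*2 + omega*9
Term 1: alpha has omega^9*9, beta has omega^10*3
Term 2: alpha has omega^7*8, beta has omega^6*7
Term 3: alpha has omega^3*5, beta has omega^5*2
Term 4: alpha has omega^2*2, beta has omega^1*9
Result: alpha < beta

alpha < beta


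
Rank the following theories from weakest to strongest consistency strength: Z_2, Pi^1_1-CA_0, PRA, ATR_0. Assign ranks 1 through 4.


Ordering by consistency strength:
1. PRA
2. ATR_0
3. Pi^1_1-CA_0
4. Z_2


Z_2=4, Pi^1_1-CA_0=3, PRA=1, ATR_0=2


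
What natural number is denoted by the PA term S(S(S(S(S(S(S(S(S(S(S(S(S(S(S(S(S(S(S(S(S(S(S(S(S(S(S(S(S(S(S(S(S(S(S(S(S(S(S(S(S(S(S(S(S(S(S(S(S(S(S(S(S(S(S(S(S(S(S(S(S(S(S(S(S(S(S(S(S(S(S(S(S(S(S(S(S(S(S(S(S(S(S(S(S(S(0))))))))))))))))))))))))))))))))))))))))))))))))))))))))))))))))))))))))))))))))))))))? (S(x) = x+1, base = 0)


Counting successors applied to 0:
86 applications of S to 0 = 86

86


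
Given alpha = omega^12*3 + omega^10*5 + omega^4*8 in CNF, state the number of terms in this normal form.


CNF: omega^12*3 + omega^10*5 + omega^4*8
Count the summands separated by '+':
  term 1: omega^12*3
  term 2: omega^10*5
  term 3: omega^4*8
Total terms = 3

3


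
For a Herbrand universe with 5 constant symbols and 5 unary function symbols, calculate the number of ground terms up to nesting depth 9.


Herbrand terms by depth:
Depth 0: 5 constants
Depth 1: 25 new terms (running total: 30)
Depth 2: 125 new terms (running total: 155)
Depth 3: 625 new terms (running total: 780)
Depth 4: 3125 new terms (running total: 3905)
Depth 5: 15625 new terms (running total: 19530)
Depth 6: 78125 new terms (running total: 97655)
Depth 7: 390625 new terms (running total: 488280)
Depth 8: 1953125 new terms (running total: 2441405)
Depth 9: 9765625 new terms (running total: 12207030)
Total distinct ground terms = 12207030

12207030


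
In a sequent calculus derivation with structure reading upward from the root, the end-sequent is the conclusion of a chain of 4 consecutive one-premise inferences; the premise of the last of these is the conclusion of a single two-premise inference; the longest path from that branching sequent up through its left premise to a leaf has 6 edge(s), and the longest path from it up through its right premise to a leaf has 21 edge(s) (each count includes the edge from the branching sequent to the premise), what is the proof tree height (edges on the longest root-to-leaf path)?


Longest path through the left premise: 6 edges (measured from the branching sequent)
Longest path through the right premise: 21 edges
Height of the subtree rooted at the branching sequent: max(6, 21) = 21
The branching sequent sits 4 edges above the root (the chain of one-premise inferences), so height = 21 + 4 = 25

25


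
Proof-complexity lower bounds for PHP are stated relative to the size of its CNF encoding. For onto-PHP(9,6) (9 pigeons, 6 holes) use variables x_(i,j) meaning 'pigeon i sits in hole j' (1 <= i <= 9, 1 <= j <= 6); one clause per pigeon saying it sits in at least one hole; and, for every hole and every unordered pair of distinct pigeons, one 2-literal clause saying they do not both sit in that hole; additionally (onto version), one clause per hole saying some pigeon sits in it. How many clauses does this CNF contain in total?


onto-PHP(9,6): 9 pigeons, 6 holes, 9*6 = 54 variables.
- pigeon clauses: one per pigeon -> 9 clauses
- hole clauses: 6 holes * C(9,2) = 6 * 36 -> 216 clauses
- onto clauses: one per hole -> 6 clauses
Total clauses = 9 + 216 + 6 = 231

231


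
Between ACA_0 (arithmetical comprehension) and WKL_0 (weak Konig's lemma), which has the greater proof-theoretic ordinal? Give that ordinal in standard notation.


Proof-theoretic ordinal of ACA_0 (arithmetical comprehension): epsilon_0
Proof-theoretic ordinal of WKL_0 (weak Konig's lemma): omega^omega
Comparing: omega^omega < epsilon_0.
The larger ordinal is epsilon_0 (from ACA_0 (arithmetical comprehension)).

epsilon_0


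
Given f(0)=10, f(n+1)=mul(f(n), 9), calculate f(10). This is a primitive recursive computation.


f(0) = 10
f(1) = mul(f(0), 9) = mul(10, 9) = 90
f(2) = mul(f(1), 9) = mul(90, 9) = 810
f(3) = mul(f(2), 9) = mul(810, 9) = 7290
f(4) = mul(f(3), 9) = mul(7290, 9) = 65610
f(5) = mul(f(4), 9) = mul(65610, 9) = 590490
f(6) = mul(f(5), 9) = mul(590490, 9) = 5314410
f(7) = mul(f(6), 9) = mul(5314410, 9) = 47829690
f(8) = mul(f(7), 9) = mul(47829690, 9) = 430467210
f(9) = mul(f(8), 9) = mul(430467210, 9) = 3874204890
f(10) = mul(f(9), 9) = mul(3874204890, 9) = 34867844010


34867844010


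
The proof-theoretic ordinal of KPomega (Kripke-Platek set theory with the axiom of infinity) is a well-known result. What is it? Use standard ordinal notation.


The proof-theoretic ordinal of KPomega (Kripke-Platek set theory with the axiom of infinity) is a standard result in ordinal analysis.
This ordinal is the supremum of order types of primitive recursive well-orderings
that the theory can prove to be well-ordered.
For KPomega (Kripke-Platek set theory with the axiom of infinity), the proof-theoretic ordinal is psi_0(epsilon_{Omega+1}).

psi_0(epsilon_{Omega+1})


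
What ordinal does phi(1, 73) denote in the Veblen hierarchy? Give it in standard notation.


phi(1, 73):
phi(1, beta) = epsilon_beta (the beta-th epsilon number).
phi(1, 73) = epsilon_73

epsilon_73


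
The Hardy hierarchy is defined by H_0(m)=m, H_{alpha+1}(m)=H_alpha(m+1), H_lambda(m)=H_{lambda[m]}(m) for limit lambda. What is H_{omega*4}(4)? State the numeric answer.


H_{omega*4}(4):
For the Hardy hierarchy, H_{omega*k}(n) = 2^k * n.
2^4 = 16.
16 * 4 = 64

64


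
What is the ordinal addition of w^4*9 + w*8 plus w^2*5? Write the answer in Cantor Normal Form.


Ordinal addition (w^4*9 + w*8) + w^2*5:
alpha's leading term has exponent 4 > beta's exponent 2, so it survives.
alpha's tail term has exponent 1 < beta's exponent 2, so it is absorbed by beta.
In ordinal addition, any term followed by a strictly larger-exponent term is absorbed.
Result = w^4*9 + w^2*5

w^4*9 + w^2*5


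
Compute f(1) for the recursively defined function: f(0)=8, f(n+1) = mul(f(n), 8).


f(0) = 8
f(1) = mul(f(0), 8) = mul(8, 8) = 64


64


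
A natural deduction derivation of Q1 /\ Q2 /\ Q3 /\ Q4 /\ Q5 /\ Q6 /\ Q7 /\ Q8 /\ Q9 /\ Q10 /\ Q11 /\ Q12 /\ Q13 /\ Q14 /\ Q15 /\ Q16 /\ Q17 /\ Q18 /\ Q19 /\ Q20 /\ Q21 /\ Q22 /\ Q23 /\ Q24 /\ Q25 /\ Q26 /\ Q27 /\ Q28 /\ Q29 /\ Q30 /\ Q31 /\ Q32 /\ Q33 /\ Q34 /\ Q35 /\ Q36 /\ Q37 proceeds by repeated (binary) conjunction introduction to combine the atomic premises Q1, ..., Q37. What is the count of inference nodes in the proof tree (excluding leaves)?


The target conjunction has 37 conjuncts, i.e. 36 binary /\ connectives.
Each conjunction-intro joins two pieces, so 37 atoms require 37-1 = 36 applications.
Total inference nodes = 36

36


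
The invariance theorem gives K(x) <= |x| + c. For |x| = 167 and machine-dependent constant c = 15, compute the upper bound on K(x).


K(x) <= |x| + c = 167 + 15 = 182

182


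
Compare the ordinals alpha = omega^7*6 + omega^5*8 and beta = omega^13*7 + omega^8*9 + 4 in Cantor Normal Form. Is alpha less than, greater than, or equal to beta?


Compare term by term from highest exponent:
alpha = omega^7*6 + omega^5*8
beta = omega^13*7 + omega^8*9 + 4
Term 1: alpha has omega^7*6, beta has omega^13*7
Term 2: alpha has omega^5*8, beta has omega^8*9
Term 3: alpha has omega^0*0, beta has omega^0*4
Result: alpha < beta

alpha < beta


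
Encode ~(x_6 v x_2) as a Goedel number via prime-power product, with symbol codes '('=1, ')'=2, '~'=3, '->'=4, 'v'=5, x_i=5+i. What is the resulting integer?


Formula: ~(x_6 v x_2)
Symbol codes: [3, 1, 11, 5, 7, 2]
Primes: [2, 3, 5, 7, 11, 13]
p_1^3 = 2^3 = 8
p_2^1 = 3^1 = 3
p_3^11 = 5^11 = 48828125
p_4^5 = 7^5 = 16807
p_5^7 = 11^7 = 19487171
p_6^2 = 13^2 = 169
Product = 64864487374796484375000

64864487374796484375000


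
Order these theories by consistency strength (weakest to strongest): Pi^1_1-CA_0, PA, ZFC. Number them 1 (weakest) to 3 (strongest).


Ordering by consistency strength:
1. PA
2. Pi^1_1-CA_0
3. ZFC


Pi^1_1-CA_0=2, PA=1, ZFC=3


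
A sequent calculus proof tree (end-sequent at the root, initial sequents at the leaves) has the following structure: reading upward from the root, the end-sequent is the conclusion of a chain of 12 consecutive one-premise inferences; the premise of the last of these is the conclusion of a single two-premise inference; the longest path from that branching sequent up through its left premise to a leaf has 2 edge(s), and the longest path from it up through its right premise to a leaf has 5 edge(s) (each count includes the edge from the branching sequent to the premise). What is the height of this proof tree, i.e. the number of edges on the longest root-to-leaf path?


Longest path through the left premise: 2 edges (measured from the branching sequent)
Longest path through the right premise: 5 edges
Height of the subtree rooted at the branching sequent: max(2, 5) = 5
The branching sequent sits 12 edges above the root (the chain of one-premise inferences), so height = 5 + 12 = 17

17


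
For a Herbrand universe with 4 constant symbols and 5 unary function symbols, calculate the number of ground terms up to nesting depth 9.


Herbrand terms by depth:
Depth 0: 4 constants
Depth 1: 20 new terms (running total: 24)
Depth 2: 100 new terms (running total: 124)
Depth 3: 500 new terms (running total: 624)
Depth 4: 2500 new terms (running total: 3124)
Depth 5: 12500 new terms (running total: 15624)
Depth 6: 62500 new terms (running total: 78124)
Depth 7: 312500 new terms (running total: 390624)
Depth 8: 1562500 new terms (running total: 1953124)
Depth 9: 7812500 new terms (running total: 9765624)
Total distinct ground terms = 9765624

9765624


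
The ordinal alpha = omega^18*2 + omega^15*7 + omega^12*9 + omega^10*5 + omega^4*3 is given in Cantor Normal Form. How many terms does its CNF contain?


CNF: omega^18*2 + omega^15*7 + omega^12*9 + omega^10*5 + omega^4*3
Count the summands separated by '+':
  term 1: omega^18*2
  term 2: omega^15*7
  term 3: omega^12*9
  term 4: omega^10*5
  term 5: omega^4*3
Total terms = 5

5


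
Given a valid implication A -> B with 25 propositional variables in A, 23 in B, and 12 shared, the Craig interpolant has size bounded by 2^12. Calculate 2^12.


Shared atoms = 12
Craig interpolant size bound = 2^12
= 4096

4096


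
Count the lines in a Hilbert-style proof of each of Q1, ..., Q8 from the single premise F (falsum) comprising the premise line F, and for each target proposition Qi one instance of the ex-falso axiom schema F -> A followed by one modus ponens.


Ex falso, line by line:
- 1 premise line (F)
- 8 targets, each needing 1 axiom instance (F -> Qi) + 1 MP = 2 lines: 2 * 8 = 16
Total = 1 + 16 = 17 lines.

17


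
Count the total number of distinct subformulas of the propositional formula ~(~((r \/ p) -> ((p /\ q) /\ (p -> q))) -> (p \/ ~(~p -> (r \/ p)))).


Formula: ~(~((r \/ p) -> ((p /\ q) /\ (p -> q))) -> (p \/ ~(~p -> (r \/ p))))
Subformulas found:
  1. q
  2. r
  3. p
  4. ~p
  5. (p /\ q)
  6. (r \/ p)
  7. (p -> q)
  8. (~p -> (r \/ p))
  9. ~(~p -> (r \/ p))
  10. ((p /\ q) /\ (p -> q))
  11. (p \/ ~(~p -> (r \/ p)))
  12. ((r \/ p) -> ((p /\ q) /\ (p -> q)))
  13. ~((r \/ p) -> ((p /\ q) /\ (p -> q)))
  14. (~((r \/ p) -> ((p /\ q) /\ (p -> q))) -> (p \/ ~(~p -> (r \/ p))))
  15. ~(~((r \/ p) -> ((p /\ q) /\ (p -> q))) -> (p \/ ~(~p -> (r \/ p))))
Total distinct subformulas = 15

15


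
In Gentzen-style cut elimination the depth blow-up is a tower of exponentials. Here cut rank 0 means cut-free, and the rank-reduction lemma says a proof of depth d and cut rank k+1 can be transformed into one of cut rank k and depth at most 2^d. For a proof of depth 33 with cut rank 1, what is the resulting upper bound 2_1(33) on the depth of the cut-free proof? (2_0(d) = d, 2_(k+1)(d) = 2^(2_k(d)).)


Each rank reduction sends depth d to at most 2^d; cut rank r needs r reductions.
2_0(33) = 33
2_1(33) = 2^33 = 8589934592
Cut-free depth bound = 8589934592

8589934592


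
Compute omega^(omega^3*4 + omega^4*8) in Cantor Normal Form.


omega^(omega^3*4 + omega^4*8):
In ordinal addition a term is absorbed by a following term of strictly larger exponent: 3 < 4, so omega^3*4 + omega^4*8 = omega^4*8.
omega raised to a CNF ordinal is a single CNF term: Result = omega^(omega^4*8)

omega^(omega^4*8)


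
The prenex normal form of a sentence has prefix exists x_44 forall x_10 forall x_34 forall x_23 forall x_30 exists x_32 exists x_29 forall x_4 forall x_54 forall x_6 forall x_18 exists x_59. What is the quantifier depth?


Quantifier prefix has 12 quantifier symbols.
Quantifier depth = 12

12


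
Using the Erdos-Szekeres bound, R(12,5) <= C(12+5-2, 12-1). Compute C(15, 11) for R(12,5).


R(12,5) <= C(12+5-2, 12-1) = C(15, 11)
C(15, 11) = 15! / (11! * 4!)
= 1365

1365


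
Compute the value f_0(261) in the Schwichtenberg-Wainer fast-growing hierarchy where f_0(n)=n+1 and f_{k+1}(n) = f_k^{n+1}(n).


f_0(261) = 261 + 1 = 262

262


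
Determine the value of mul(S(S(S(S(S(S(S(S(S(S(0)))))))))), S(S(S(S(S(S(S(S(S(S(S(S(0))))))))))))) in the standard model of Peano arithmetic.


mul(S^10(0), S^12(0)):
S^10(0) = 10
S^12(0) = 12
10 * 12 = 120

120


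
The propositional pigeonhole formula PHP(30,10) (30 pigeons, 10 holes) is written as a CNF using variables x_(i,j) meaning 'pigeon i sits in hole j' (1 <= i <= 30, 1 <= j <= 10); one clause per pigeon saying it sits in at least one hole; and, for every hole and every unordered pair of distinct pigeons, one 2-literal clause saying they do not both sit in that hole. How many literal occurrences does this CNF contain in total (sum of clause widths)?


PHP(30,10): 30 pigeons, 10 holes, 30*10 = 300 variables.
- pigeon clauses: one per pigeon -> 30 clauses of width 10 -> 300 literals
- hole clauses: 10 holes * C(30,2) = 10 * 435 -> 4350 clauses of width 2 -> 8700 literals
Total literal occurrences = 300 + 8700 = 9000

9000


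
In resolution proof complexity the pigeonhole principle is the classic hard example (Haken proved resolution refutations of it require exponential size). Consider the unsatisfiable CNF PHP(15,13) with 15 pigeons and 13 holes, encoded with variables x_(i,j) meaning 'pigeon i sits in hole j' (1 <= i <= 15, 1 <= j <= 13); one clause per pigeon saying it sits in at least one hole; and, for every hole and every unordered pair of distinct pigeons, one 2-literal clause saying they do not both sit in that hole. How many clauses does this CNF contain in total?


PHP(15,13): 15 pigeons, 13 holes, 15*13 = 195 variables.
- pigeon clauses: one per pigeon -> 15 clauses
- hole clauses: 13 holes * C(15,2) = 13 * 105 -> 1365 clauses
Total clauses = 15 + 1365 = 1380

1380


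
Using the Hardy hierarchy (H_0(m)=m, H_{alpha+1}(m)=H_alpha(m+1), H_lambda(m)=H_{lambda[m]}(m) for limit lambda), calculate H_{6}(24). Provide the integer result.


H_6(24):
For finite ordinals k, H_k(n) = n + k (each successor step adds 1).
H_6(24) = 24 + 6 = 30

30


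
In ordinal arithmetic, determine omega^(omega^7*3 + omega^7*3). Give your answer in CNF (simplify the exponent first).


omega^(omega^7*3 + omega^7*3):
Both terms of the exponent have the same exponent 7, so they merge: omega^7*3 + omega^7*3 = omega^7*(3+3) = omega^7*6.
omega raised to a CNF ordinal is a single CNF term: Result = omega^(omega^7*6)

omega^(omega^7*6)


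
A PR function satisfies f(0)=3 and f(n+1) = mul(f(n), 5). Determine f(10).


f(0) = 3
f(1) = mul(f(0), 5) = mul(3, 5) = 15
f(2) = mul(f(1), 5) = mul(15, 5) = 75
f(3) = mul(f(2), 5) = mul(75, 5) = 375
f(4) = mul(f(3), 5) = mul(375, 5) = 1875
f(5) = mul(f(4), 5) = mul(1875, 5) = 9375
f(6) = mul(f(5), 5) = mul(9375, 5) = 46875
f(7) = mul(f(6), 5) = mul(46875, 5) = 234375
f(8) = mul(f(7), 5) = mul(234375, 5) = 1171875
f(9) = mul(f(8), 5) = mul(1171875, 5) = 5859375
f(10) = mul(f(9), 5) = mul(5859375, 5) = 29296875


29296875


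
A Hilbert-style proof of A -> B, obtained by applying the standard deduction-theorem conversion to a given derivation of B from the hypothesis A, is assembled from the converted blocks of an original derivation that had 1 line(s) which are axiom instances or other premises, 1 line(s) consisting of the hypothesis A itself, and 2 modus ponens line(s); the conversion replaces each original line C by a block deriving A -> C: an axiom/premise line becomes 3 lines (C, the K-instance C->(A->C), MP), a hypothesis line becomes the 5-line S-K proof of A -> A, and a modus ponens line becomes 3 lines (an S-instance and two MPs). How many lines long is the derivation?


Deduction-theorem conversion, block by block:
- 1 axiom/premise lines -> 3 lines each = 3
- 1 hypothesis lines -> 5 lines each (identity proof A->A) = 5
- 2 MP lines -> 3 lines each (S-instance, MP, MP) = 6
Total = 3 + 5 + 6 = 14 lines.

14


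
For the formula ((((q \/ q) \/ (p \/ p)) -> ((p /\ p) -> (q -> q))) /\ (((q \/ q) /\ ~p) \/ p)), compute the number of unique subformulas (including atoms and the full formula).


Formula: ((((q \/ q) \/ (p \/ p)) -> ((p /\ p) -> (q -> q))) /\ (((q \/ q) /\ ~p) \/ p))
Subformulas found:
  1. q
  2. p
  3. ~p
  4. (p \/ p)
  5. (q -> q)
  6. (p /\ p)
  7. (q \/ q)
  8. ((q \/ q) /\ ~p)
  9. ((q \/ q) \/ (p \/ p))
  10. ((p /\ p) -> (q -> q))
  11. (((q \/ q) /\ ~p) \/ p)
  12. (((q \/ q) \/ (p \/ p)) -> ((p /\ p) -> (q -> q)))
  13. ((((q \/ q) \/ (p \/ p)) -> ((p /\ p) -> (q -> q))) /\ (((q \/ q) /\ ~p) \/ p))
Total distinct subformulas = 13

13


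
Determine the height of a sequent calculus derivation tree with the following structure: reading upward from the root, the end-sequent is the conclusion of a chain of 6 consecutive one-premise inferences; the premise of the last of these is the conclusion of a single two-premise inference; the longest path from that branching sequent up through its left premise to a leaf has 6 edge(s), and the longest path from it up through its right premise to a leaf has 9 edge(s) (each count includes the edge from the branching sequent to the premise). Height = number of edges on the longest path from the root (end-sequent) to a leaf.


Longest path through the left premise: 6 edges (measured from the branching sequent)
Longest path through the right premise: 9 edges
Height of the subtree rooted at the branching sequent: max(6, 9) = 9
The branching sequent sits 6 edges above the root (the chain of one-premise inferences), so height = 9 + 6 = 15

15


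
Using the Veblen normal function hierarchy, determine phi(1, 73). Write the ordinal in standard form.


phi(1, 73):
phi(1, beta) = epsilon_beta (the beta-th epsilon number).
phi(1, 73) = epsilon_73

epsilon_73


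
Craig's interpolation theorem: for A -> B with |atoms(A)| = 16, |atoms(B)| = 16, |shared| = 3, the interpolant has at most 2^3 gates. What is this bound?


Shared atoms = 3
Craig interpolant size bound = 2^3
= 8

8


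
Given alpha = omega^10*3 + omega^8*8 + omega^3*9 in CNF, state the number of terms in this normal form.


CNF: omega^10*3 + omega^8*8 + omega^3*9
Count the summands separated by '+':
  term 1: omega^10*3
  term 2: omega^8*8
  term 3: omega^3*9
Total terms = 3

3


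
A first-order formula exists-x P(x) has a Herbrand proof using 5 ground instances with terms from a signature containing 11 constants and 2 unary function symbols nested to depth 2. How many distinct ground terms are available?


Herbrand terms by depth:
Depth 0: 11 constants
Depth 1: 22 new terms (running total: 33)
Depth 2: 44 new terms (running total: 77)
Total distinct ground terms = 77

77


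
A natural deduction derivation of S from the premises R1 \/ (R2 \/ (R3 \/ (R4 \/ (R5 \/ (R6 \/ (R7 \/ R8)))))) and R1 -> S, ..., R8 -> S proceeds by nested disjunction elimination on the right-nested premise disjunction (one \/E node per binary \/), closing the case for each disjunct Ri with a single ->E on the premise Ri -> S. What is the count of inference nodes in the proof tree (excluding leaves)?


The premise R1 \/ (R2 \/ (R3 \/ (R4 \/ (R5 \/ (R6 \/ (R7 \/ R8)))))) contains 8 disjuncts, hence 7 binary \/ connectives.
- Each binary \/ is eliminated once: 7 \/E nodes.
- Each of the 8 cases Ri derives S by one ->E with Ri -> S: 8 ->E nodes.
Total = 7 + 8 = 15

15


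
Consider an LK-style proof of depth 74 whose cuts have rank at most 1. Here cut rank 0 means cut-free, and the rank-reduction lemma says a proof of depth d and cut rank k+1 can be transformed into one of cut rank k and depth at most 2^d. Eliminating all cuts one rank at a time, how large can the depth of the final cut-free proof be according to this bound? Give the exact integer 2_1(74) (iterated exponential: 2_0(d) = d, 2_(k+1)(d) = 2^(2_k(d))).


Each rank reduction sends depth d to at most 2^d; cut rank r needs r reductions.
2_0(74) = 74
2_1(74) = 2^74 = 18889465931478580854784
Cut-free depth bound = 18889465931478580854784

18889465931478580854784


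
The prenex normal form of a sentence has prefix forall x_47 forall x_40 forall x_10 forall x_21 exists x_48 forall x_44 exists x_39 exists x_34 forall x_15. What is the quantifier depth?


Quantifier prefix has 9 quantifier symbols.
Quantifier depth = 9

9


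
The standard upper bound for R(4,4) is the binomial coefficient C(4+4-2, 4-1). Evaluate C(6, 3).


R(4,4) <= C(4+4-2, 4-1) = C(6, 3)
C(6, 3) = 6! / (3! * 3!)
= 20

20


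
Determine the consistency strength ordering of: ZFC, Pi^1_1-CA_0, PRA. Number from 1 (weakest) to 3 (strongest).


Ordering by consistency strength:
1. PRA
2. Pi^1_1-CA_0
3. ZFC


ZFC=3, Pi^1_1-CA_0=2, PRA=1


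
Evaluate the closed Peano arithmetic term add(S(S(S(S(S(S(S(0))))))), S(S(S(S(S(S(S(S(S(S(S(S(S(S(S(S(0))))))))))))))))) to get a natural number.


add(S^7(0), S^16(0)):
S^7(0) = 7
S^16(0) = 16
7 + 16 = 23

23


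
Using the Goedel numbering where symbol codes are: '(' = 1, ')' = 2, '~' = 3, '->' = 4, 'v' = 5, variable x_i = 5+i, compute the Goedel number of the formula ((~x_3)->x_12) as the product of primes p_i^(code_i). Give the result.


Formula: ((~x_3)->x_12)
Symbol codes: [1, 1, 3, 8, 2, 4, 17, 2]
Primes: [2, 3, 5, 7, 11, 13, 17, 19]
p_1^1 = 2^1 = 2
p_2^1 = 3^1 = 3
p_3^3 = 5^3 = 125
p_4^8 = 7^8 = 5764801
p_5^2 = 11^2 = 121
p_6^4 = 13^4 = 28561
p_7^17 = 17^17 = 827240261886336764177
p_8^2 = 19^2 = 361
Product = 4462140371936589644144415694658179392750

4462140371936589644144415694658179392750


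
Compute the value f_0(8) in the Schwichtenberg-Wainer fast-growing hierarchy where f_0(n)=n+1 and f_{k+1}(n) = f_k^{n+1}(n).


f_0(8) = 8 + 1 = 9

9


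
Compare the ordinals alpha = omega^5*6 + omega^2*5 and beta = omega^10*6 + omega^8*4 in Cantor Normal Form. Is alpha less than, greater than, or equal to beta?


Compare term by term from highest exponent:
alpha = omega^5*6 + omega^2*5
beta = omega^10*6 + omega^8*4
Term 1: alpha has omega^5*6, beta has omega^10*6
Term 2: alpha has omega^2*5, beta has omega^8*4
Result: alpha < beta

alpha < beta


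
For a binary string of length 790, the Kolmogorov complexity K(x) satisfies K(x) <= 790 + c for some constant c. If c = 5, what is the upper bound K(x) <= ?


K(x) <= |x| + c = 790 + 5 = 795

795


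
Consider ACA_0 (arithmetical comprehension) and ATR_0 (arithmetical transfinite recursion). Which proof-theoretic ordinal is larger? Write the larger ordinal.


Proof-theoretic ordinal of ACA_0 (arithmetical comprehension): epsilon_0
Proof-theoretic ordinal of ATR_0 (arithmetical transfinite recursion): Gamma_0
Comparing: epsilon_0 < Gamma_0.
The larger ordinal is Gamma_0 (from ATR_0 (arithmetical transfinite recursion)).

Gamma_0


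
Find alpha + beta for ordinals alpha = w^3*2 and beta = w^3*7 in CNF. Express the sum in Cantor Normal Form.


Ordinal addition w^3*2 + w^3*7:
Both terms have the same exponent 3.
w^e*c + w^e*d = w^e*(c+d).
Result = w^3*(2+7) = w^3*9

w^3*9


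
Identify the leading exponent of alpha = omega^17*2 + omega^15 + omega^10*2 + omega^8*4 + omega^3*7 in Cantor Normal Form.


CNF: omega^17*2 + omega^15 + omega^10*2 + omega^8*4 + omega^3*7
The leading term is omega^17*2, which has exponent 17.

17


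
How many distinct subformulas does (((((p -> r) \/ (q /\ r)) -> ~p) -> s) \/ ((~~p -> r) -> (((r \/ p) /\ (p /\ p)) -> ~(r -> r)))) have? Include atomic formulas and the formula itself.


Formula: (((((p -> r) \/ (q /\ r)) -> ~p) -> s) \/ ((~~p -> r) -> (((r \/ p) /\ (p /\ p)) -> ~(r -> r))))
Subformulas found:
  1. r
  2. q
  3. s
  4. p
  5. ~p
  6. ~~p
  7. (q /\ r)
  8. (r \/ p)
  9. (r -> r)
  10. (p /\ p)
  11. (p -> r)
  12. ~(r -> r)
  13. (~~p -> r)
  14. ((r \/ p) /\ (p /\ p))
  15. ((p -> r) \/ (q /\ r))
  16. (((p -> r) \/ (q /\ r)) -> ~p)
  17. (((r \/ p) /\ (p /\ p)) -> ~(r -> r))
  18. ((((p -> r) \/ (q /\ r)) -> ~p) -> s)
  19. ((~~p -> r) -> (((r \/ p) /\ (p /\ p)) -> ~(r -> r)))
  20. (((((p -> r) \/ (q /\ r)) -> ~p) -> s) \/ ((~~p -> r) -> (((r \/ p) /\ (p /\ p)) -> ~(r -> r))))
Total distinct subformulas = 20

20


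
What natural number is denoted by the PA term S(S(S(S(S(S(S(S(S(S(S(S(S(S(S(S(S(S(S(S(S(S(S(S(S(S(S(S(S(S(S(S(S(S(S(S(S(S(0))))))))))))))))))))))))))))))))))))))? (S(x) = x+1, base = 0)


Counting successors applied to 0:
38 applications of S to 0 = 38

38


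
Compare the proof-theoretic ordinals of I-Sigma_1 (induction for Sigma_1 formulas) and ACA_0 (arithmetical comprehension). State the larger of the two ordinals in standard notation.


Proof-theoretic ordinal of I-Sigma_1 (induction for Sigma_1 formulas): omega^omega
Proof-theoretic ordinal of ACA_0 (arithmetical comprehension): epsilon_0
Comparing: omega^omega < epsilon_0.
The larger ordinal is epsilon_0 (from ACA_0 (arithmetical comprehension)).

epsilon_0


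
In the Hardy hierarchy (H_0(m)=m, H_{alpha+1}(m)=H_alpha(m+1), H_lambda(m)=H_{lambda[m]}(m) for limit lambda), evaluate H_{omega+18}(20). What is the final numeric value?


H_{omega+18}(20):
Unwind the 18 successor steps: H_{omega+18}(20) = H_omega(20+18) = H_omega(38).
H_omega(m) = H_m(m) = m + m = 2m.
Result = 2 * 38 = 76

76


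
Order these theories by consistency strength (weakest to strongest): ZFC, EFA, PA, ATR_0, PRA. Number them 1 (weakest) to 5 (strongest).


Ordering by consistency strength:
1. EFA
2. PRA
3. PA
4. ATR_0
5. ZFC


ZFC=5, EFA=1, PA=3, ATR_0=4, PRA=2


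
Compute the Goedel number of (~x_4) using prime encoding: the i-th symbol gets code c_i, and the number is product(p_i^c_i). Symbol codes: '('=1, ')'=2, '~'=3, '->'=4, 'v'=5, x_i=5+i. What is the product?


Formula: (~x_4)
Symbol codes: [1, 3, 9, 2]
Primes: [2, 3, 5, 7]
p_1^1 = 2^1 = 2
p_2^3 = 3^3 = 27
p_3^9 = 5^9 = 1953125
p_4^2 = 7^2 = 49
Product = 5167968750

5167968750


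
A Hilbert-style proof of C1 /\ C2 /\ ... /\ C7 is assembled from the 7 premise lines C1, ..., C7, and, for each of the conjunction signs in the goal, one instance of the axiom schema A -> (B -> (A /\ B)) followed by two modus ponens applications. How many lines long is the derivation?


Conjoining 7 premises:
- 7 premise lines
- the goal has 6 conjunction signs; each costs 1 axiom instance + 2 MP = 3 lines: 3 * 6 = 18
Total = 7 + 18 = 25 lines.

25


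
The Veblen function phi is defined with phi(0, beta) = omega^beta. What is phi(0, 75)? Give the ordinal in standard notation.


phi(0, 75):
phi(0, beta) = omega^beta by definition.
phi(0, 75) = omega^75

omega^75


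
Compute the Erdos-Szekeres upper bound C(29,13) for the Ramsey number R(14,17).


R(14,17) <= C(14+17-2, 14-1) = C(29, 13)
C(29, 13) = 29! / (13! * 16!)
= 67863915

67863915


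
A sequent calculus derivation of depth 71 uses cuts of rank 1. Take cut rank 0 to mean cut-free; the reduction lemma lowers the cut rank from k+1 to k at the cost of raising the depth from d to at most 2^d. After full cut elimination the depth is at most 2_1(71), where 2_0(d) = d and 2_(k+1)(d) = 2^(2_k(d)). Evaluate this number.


Each rank reduction sends depth d to at most 2^d; cut rank r needs r reductions.
2_0(71) = 71
2_1(71) = 2^71 = 2361183241434822606848
Cut-free depth bound = 2361183241434822606848

2361183241434822606848


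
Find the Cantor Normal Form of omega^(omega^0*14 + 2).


omega^(omega^0*14 + 2):
omega^0 = 1, so the exponent is 14 + 2 = 16 (finite ordinal addition).
Result = omega^16, already a single CNF term.

omega^16


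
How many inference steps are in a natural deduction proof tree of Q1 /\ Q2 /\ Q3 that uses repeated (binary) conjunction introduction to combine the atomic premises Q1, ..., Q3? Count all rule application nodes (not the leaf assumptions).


The target conjunction has 3 conjuncts, i.e. 2 binary /\ connectives.
Each conjunction-intro joins two pieces, so 3 atoms require 3-1 = 2 applications.
Total inference nodes = 2

2


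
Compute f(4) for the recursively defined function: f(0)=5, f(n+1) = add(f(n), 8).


f(0) = 5
f(1) = add(f(0), 8) = add(5, 8) = 13
f(2) = add(f(1), 8) = add(13, 8) = 21
f(3) = add(f(2), 8) = add(21, 8) = 29
f(4) = add(f(3), 8) = add(29, 8) = 37


37


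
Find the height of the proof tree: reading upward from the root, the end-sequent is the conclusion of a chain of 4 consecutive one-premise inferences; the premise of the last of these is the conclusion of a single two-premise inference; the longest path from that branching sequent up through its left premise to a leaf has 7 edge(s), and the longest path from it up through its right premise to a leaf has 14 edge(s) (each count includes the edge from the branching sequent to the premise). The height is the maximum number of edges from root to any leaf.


Longest path through the left premise: 7 edges (measured from the branching sequent)
Longest path through the right premise: 14 edges
Height of the subtree rooted at the branching sequent: max(7, 14) = 14
The branching sequent sits 4 edges above the root (the chain of one-premise inferences), so height = 14 + 4 = 18

18


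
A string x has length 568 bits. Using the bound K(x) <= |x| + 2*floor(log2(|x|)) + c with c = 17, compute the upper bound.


floor(log2(568)) = 9
2 * 9 = 18
K(x) <= 568 + 18 + 17 = 603

603


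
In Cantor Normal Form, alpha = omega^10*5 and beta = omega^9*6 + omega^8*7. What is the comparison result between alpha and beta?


Compare term by term from highest exponent:
alpha = omega^10*5
beta = omega^9*6 + omega^8*7
Term 1: alpha has omega^10*5, beta has omega^9*6
Term 2: alpha has omega^0*0, beta has omega^8*7
Result: alpha > beta

alpha > beta


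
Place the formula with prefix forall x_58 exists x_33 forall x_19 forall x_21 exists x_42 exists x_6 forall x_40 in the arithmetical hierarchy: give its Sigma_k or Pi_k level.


Leading quantifier is forall, so the class is Pi.
Number of quantifier blocks = alternations + 1 = 4 + 1 = 5.
Classification: Pi_5

Pi_5
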